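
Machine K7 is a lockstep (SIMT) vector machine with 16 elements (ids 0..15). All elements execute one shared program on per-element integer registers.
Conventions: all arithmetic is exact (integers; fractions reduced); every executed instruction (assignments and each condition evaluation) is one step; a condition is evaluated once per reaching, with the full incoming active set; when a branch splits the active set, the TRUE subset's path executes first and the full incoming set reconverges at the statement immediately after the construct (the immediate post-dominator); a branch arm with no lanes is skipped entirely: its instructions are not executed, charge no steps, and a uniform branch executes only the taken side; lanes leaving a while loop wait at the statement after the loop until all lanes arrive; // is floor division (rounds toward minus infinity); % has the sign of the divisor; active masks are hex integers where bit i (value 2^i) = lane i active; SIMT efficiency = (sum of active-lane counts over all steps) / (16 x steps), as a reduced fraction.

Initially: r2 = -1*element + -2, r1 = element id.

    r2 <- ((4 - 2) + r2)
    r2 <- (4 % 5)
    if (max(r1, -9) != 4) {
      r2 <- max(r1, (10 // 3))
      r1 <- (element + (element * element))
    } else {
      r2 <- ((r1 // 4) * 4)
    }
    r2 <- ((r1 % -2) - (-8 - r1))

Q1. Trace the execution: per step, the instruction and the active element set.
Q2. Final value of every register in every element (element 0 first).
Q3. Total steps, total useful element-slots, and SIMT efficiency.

step 0: r2 <- ((4 - 2) + r2)         0xffff
step 1: r2 <- (4 % 5)                0xffff
step 2: eval (max(r1, -9) != 4)      0xffff
step 3: r2 <- max(r1, (10 // 3))     0xffef
step 4: r1 <- (element + (element * element)) 0xffef
step 5: r2 <- ((r1 // 4) * 4)        0x0010
step 6: r2 <- ((r1 % -2) - (-8 - r1)) 0xffff

Answer: 7 steps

r2: 8,10,14,20,12,38,50,64,80,98,118,140,164,190,218,248
r1: 0,2,6,12,4,30,42,56,72,90,110,132,156,182,210,240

steps = 7; useful = 95; efficiency = 95/112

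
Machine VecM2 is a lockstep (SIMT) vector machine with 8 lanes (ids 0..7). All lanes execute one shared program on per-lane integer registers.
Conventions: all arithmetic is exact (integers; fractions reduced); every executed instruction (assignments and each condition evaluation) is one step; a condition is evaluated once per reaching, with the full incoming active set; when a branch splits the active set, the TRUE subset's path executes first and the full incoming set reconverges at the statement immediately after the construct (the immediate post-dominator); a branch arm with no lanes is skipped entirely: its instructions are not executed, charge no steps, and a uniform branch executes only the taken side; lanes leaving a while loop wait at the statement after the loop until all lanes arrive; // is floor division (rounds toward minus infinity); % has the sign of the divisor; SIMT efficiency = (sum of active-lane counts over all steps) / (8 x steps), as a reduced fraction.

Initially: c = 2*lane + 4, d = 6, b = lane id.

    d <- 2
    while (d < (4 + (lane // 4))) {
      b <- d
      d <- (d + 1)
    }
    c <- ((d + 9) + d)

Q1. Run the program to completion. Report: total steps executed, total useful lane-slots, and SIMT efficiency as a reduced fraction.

Answer: 12 steps, 84 useful, 7/8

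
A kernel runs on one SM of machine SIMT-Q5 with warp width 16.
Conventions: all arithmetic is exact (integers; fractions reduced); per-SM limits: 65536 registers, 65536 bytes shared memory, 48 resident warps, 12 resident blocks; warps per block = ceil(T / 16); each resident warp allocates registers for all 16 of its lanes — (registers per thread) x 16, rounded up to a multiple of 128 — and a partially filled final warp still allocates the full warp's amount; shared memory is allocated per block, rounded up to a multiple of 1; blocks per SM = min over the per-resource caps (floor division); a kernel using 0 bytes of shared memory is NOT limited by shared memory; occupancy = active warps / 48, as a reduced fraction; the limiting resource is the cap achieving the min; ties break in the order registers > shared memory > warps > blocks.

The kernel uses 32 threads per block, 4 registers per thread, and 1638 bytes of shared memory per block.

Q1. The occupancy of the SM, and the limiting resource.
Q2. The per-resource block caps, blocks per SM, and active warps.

Answer: occupancy 1/2, limited by blocks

registers: 256 blocks
shared memory: 40 blocks
warps: 24 blocks
blocks: 12 blocks

Answer: 12 blocks, 24 active warps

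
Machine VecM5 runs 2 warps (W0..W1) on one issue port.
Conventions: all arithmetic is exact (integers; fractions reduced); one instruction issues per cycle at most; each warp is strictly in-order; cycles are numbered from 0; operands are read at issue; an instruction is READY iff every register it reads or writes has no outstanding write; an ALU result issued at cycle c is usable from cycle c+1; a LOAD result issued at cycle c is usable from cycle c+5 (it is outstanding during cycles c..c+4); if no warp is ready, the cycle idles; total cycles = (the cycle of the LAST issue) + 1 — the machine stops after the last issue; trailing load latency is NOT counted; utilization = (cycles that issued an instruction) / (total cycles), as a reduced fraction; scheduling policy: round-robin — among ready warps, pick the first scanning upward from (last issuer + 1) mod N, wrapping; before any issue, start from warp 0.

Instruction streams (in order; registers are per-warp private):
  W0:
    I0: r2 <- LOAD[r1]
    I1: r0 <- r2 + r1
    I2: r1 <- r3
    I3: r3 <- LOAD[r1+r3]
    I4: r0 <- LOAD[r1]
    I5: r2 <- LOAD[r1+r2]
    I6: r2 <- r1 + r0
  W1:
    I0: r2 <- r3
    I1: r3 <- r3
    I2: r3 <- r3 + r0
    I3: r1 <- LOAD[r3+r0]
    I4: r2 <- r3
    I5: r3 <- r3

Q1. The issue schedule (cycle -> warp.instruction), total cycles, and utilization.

cycle 0: W0.I0
cycle 1: W1.I0
cycle 2: W1.I1
cycle 3: W1.I2
cycle 4: W1.I3
cycle 5: W0.I1
cycle 6: W1.I4
cycle 7: W0.I2
cycle 8: W1.I5
cycle 9: W0.I3
cycle 10: W0.I4
cycle 11: W0.I5
cycle 12: idle
cycle 13: idle
cycle 14: idle
cycle 15: idle
cycle 16: W0.I6

Answer: 17 cycles, utilization 13/17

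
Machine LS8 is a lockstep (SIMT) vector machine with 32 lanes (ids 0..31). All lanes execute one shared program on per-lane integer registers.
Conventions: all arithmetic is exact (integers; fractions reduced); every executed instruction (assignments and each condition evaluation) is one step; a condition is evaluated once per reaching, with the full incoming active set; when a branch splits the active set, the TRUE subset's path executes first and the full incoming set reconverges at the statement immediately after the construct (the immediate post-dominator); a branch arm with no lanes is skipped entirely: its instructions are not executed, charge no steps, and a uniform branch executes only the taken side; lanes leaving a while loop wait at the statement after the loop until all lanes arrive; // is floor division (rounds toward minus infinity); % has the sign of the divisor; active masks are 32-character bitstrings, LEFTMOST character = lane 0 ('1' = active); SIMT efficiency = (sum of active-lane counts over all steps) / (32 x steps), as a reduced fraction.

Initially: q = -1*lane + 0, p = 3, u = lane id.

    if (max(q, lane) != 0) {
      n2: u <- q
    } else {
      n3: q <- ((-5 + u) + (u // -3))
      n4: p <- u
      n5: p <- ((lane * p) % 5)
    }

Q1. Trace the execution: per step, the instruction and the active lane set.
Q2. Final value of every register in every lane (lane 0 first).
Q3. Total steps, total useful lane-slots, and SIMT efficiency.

step 0: eval (max(q, lane) != 0)     11111111111111111111111111111111
step 1: u <- q                       01111111111111111111111111111111
step 2: q <- ((-5 + u) + (u // -3))  10000000000000000000000000000000
step 3: p <- u                       10000000000000000000000000000000
step 4: p <- ((lane * p) % 5)        10000000000000000000000000000000

Answer: 5 steps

q: -5,-1,-2,-3,-4,-5,-6,-7,-8,-9,-10,-11,-12,-13,-14,-15,-16,-17,-18,-19,-20,-21,-22,-23,-24,-25,-26,-27,-28,-29,-30,-31
p: 0,3,3,3,3,3,3,3,3,3,3,3,3,3,3,3,3,3,3,3,3,3,3,3,3,3,3,3,3,3,3,3
u: 0,-1,-2,-3,-4,-5,-6,-7,-8,-9,-10,-11,-12,-13,-14,-15,-16,-17,-18,-19,-20,-21,-22,-23,-24,-25,-26,-27,-28,-29,-30,-31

steps = 5; useful = 66; efficiency = 66/160 = 33/80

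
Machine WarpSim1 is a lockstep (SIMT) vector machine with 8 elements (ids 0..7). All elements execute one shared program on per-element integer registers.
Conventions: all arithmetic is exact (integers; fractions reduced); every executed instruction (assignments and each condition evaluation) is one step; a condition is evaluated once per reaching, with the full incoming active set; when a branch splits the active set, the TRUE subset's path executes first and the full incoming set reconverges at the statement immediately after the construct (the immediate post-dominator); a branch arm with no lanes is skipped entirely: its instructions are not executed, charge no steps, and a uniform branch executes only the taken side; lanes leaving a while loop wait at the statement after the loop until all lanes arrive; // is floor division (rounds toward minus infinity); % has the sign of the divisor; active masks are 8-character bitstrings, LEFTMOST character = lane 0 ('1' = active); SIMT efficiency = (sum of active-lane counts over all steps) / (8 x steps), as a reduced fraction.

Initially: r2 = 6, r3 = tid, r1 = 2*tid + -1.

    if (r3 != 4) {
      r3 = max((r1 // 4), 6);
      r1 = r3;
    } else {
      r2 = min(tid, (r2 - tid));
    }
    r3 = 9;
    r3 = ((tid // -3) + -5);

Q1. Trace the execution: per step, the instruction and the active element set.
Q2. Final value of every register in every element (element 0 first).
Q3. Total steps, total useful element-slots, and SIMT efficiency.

step 0: eval (r3 != 4)               11111111
step 1: r3 <- max((r1 // 4), 6)      11110111
step 2: r1 <- r3                     11110111
step 3: r2 <- min(tid, (r2 - tid))   00001000
step 4: r3 <- 9                      11111111
step 5: r3 <- ((tid // -3) + -5)     11111111

Answer: 6 steps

r2: 6,6,6,6,2,6,6,6
r3: -5,-6,-6,-6,-7,-7,-7,-8
r1: 6,6,6,6,7,6,6,6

steps = 6; useful = 39; efficiency = 39/48 = 13/16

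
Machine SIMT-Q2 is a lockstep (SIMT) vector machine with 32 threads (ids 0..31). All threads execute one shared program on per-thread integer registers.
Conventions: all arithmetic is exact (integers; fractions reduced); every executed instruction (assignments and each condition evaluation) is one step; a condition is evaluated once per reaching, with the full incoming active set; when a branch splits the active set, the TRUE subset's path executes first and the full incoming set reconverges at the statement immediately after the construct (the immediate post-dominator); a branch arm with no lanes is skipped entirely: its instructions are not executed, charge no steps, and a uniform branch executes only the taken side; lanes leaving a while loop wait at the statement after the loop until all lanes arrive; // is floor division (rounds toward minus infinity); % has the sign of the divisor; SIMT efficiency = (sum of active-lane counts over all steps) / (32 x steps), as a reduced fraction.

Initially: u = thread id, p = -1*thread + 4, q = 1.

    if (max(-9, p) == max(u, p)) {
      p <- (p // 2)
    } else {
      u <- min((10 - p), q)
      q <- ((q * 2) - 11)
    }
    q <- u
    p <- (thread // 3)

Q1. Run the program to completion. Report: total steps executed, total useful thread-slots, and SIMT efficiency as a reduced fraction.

Answer: 6 steps, 157 useful, 157/192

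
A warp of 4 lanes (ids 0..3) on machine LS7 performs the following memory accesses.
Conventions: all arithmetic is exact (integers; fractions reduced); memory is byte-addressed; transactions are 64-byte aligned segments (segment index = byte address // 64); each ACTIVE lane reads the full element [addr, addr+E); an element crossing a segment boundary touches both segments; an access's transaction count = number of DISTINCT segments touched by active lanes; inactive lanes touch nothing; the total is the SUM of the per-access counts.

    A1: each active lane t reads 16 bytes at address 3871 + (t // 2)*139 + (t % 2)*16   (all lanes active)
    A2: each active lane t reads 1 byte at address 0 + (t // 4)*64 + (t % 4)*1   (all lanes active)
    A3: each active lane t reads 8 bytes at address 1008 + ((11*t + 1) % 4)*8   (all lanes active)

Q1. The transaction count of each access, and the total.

A1: 3 transactions
A2: 1 transaction
A3: 2 transactions

Answer: 3,1,2; total 6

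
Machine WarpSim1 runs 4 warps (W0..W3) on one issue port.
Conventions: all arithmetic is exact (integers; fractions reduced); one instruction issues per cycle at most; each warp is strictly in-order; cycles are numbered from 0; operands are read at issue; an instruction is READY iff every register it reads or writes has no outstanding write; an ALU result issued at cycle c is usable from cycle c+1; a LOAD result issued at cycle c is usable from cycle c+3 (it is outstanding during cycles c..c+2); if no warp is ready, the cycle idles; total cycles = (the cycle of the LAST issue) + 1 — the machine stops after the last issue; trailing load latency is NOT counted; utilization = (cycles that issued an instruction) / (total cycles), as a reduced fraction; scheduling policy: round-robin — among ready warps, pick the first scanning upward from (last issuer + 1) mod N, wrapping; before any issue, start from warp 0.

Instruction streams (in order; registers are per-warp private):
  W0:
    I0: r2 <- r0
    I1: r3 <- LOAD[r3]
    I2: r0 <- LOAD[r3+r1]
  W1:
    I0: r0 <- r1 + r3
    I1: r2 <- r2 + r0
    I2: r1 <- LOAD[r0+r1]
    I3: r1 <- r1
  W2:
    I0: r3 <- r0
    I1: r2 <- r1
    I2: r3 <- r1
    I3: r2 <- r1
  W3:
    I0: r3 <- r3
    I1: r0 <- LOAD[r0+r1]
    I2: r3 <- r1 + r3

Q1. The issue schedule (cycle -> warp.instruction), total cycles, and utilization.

cycle 0: W0.I0
cycle 1: W1.I0
cycle 2: W2.I0
cycle 3: W3.I0
cycle 4: W0.I1
cycle 5: W1.I1
cycle 6: W2.I1
cycle 7: W3.I1
cycle 8: W0.I2
cycle 9: W1.I2
cycle 10: W2.I2
cycle 11: W3.I2
cycle 12: W1.I3
cycle 13: W2.I3

Answer: 14 cycles, utilization 1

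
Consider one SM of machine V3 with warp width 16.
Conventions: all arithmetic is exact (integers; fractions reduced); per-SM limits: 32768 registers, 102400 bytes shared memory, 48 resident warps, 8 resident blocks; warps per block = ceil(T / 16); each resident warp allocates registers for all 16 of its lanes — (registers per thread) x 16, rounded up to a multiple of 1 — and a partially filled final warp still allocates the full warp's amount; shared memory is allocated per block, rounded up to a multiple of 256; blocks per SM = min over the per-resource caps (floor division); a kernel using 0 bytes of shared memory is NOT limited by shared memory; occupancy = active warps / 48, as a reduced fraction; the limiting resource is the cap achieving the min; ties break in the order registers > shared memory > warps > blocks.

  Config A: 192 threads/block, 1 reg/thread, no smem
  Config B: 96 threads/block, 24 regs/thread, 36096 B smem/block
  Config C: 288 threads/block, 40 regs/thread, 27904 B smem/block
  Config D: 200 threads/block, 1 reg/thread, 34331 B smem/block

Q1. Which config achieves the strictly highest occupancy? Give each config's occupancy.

occupancies: A 1, B 1/4, C 3/4, D 13/24

Answer: A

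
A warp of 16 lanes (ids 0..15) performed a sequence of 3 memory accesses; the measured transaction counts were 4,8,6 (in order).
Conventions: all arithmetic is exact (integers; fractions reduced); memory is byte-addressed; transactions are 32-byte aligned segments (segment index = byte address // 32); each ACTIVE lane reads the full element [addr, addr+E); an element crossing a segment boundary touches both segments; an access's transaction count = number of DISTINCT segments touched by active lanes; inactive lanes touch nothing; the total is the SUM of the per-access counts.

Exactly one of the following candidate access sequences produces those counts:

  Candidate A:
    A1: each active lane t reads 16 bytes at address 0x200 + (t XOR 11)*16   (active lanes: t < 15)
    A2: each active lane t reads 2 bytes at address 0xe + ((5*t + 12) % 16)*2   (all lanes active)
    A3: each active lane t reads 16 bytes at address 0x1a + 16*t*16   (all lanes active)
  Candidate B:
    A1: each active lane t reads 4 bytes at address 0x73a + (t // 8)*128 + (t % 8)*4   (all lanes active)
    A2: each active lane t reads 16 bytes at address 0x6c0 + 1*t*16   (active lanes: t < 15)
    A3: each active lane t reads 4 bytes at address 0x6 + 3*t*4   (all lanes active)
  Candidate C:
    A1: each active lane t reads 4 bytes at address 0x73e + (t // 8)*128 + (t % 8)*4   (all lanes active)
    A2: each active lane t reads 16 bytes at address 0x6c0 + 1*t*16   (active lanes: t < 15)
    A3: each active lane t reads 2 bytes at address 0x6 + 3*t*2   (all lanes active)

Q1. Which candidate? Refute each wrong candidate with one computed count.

A: A1 gives 8 transactions, not 4
C: A3 gives 4 transactions, not 6
B: all counts match (4,8,6)

Answer: B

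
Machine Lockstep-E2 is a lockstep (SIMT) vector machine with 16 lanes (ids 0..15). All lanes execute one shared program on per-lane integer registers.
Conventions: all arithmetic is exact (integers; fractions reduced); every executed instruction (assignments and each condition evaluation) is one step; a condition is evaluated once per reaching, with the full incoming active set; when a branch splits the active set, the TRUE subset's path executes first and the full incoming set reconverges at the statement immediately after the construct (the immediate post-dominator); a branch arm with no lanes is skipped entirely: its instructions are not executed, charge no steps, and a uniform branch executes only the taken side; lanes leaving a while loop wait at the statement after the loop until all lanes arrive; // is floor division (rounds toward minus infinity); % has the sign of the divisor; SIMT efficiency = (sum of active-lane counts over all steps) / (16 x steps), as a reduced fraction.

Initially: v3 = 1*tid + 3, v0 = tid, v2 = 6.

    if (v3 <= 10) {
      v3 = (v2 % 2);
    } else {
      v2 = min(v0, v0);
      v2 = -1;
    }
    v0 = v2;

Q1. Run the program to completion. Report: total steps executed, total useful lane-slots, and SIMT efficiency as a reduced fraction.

Answer: 5 steps, 56 useful, 7/10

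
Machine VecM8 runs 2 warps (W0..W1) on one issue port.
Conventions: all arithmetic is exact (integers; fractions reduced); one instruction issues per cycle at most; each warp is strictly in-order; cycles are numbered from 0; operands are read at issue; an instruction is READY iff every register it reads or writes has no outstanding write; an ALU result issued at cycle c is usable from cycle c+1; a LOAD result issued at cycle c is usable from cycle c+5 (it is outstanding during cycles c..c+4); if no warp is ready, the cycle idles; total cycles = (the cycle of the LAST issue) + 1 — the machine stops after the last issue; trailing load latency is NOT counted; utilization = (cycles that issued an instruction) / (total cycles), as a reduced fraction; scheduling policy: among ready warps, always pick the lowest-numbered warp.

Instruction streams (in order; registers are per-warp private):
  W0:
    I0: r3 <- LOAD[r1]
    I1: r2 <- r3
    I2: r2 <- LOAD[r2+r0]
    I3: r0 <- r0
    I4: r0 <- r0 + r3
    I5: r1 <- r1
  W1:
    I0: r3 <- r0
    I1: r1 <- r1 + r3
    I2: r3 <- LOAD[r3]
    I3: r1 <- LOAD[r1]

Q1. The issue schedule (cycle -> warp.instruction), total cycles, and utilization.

cycle 0: W0.I0
cycle 1: W1.I0
cycle 2: W1.I1
cycle 3: W1.I2
cycle 4: W1.I3
cycle 5: W0.I1
cycle 6: W0.I2
cycle 7: W0.I3
cycle 8: W0.I4
cycle 9: W0.I5

Answer: 10 cycles, utilization 1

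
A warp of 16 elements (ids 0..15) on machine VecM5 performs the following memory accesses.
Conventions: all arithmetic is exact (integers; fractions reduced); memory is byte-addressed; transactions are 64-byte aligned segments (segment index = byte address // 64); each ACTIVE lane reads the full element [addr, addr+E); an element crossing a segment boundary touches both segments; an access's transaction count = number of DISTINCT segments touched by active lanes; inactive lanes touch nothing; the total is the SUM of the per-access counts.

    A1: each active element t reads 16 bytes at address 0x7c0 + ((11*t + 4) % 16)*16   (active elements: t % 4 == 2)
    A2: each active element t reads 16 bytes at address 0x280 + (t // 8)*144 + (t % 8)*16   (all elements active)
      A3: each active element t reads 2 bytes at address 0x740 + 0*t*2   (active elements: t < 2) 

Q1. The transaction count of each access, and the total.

A1: 4 transactions
A2: 5 transactions
A3: 1 transaction

Answer: 4,5,1; total 10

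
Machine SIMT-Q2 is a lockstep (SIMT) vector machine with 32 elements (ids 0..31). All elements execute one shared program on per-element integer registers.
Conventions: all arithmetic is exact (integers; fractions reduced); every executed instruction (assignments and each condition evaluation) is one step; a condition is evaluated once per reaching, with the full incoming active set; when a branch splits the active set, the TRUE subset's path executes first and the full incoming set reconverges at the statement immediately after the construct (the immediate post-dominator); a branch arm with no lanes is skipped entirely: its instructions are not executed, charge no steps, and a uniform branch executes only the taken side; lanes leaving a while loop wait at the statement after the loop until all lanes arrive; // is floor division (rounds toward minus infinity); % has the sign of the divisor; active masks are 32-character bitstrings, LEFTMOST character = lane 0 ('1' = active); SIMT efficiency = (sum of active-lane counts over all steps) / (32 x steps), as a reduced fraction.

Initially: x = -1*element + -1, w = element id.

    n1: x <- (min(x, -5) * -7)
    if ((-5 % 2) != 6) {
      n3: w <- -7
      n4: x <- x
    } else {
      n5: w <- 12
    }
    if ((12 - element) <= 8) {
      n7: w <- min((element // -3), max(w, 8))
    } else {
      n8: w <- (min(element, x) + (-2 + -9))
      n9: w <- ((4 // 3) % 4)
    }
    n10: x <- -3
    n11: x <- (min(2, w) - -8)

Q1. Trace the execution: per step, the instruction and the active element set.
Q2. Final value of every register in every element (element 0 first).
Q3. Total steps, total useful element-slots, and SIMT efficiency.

step 0: x <- (min(x, -5) * -7)       11111111111111111111111111111111
step 1: eval ((-5 % 2) != 6)         11111111111111111111111111111111
step 2: w <- -7                      11111111111111111111111111111111
step 3: x <- x                       11111111111111111111111111111111
step 4: eval ((12 - element) <= 8)   11111111111111111111111111111111
step 5: w <- min((element // -3), max(w, 8)) 00001111111111111111111111111111
step 6: w <- (min(element, x) + (-2 + -9)) 11110000000000000000000000000000
step 7: w <- ((4 // 3) % 4)          11110000000000000000000000000000
step 8: x <- -3                      11111111111111111111111111111111
step 9: x <- (min(2, w) - -8)        11111111111111111111111111111111

Answer: 10 steps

x: 9,9,9,9,6,6,6,5,5,5,4,4,4,3,3,3,2,2,2,1,1,1,0,0,0,-1,-1,-1,-2,-2,-2,-3
w: 1,1,1,1,-2,-2,-2,-3,-3,-3,-4,-4,-4,-5,-5,-5,-6,-6,-6,-7,-7,-7,-8,-8,-8,-9,-9,-9,-10,-10,-10,-11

steps = 10; useful = 260; efficiency = 260/320 = 13/16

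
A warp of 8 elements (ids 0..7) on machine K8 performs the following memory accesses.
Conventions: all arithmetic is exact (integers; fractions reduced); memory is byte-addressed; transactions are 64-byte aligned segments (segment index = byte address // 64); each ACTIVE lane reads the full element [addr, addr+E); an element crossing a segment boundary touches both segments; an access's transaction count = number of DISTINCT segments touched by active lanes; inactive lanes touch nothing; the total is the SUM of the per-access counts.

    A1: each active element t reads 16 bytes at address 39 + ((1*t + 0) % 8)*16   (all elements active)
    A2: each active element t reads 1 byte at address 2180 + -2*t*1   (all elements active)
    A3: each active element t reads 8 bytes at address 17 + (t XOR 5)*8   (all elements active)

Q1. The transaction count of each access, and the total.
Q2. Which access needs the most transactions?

A1: 3 transactions
A2: 2 transactions
A3: 2 transactions

Answer: 3,2,2; total 7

Answer: A1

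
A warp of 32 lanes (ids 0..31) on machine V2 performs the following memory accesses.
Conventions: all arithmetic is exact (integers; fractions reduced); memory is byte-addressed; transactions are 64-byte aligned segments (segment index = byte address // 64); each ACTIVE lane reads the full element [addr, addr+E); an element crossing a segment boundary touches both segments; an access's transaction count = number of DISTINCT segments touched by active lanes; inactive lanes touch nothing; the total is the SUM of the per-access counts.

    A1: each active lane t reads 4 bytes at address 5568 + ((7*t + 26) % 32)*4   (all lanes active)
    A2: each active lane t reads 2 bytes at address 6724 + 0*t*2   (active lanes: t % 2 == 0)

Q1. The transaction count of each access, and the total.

A1: 2 transactions
A2: 1 transaction

Answer: 2,1; total 3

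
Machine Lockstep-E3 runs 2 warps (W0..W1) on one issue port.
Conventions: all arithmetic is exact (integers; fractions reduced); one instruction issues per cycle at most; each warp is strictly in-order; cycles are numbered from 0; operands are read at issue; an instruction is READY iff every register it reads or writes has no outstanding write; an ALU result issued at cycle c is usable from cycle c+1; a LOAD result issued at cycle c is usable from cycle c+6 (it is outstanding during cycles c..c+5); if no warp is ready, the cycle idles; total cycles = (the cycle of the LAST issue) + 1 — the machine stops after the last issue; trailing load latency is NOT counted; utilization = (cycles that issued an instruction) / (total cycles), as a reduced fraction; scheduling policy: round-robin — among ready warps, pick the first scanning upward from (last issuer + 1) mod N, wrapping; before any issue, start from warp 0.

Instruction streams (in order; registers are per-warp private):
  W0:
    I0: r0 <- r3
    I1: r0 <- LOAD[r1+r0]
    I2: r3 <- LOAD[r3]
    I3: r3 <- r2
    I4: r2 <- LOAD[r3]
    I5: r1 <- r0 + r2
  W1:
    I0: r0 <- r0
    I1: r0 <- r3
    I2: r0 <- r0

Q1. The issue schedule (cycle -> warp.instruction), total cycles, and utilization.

cycle 0: W0.I0
cycle 1: W1.I0
cycle 2: W0.I1
cycle 3: W1.I1
cycle 4: W0.I2
cycle 5: W1.I2
cycle 6: idle
cycle 7: idle
cycle 8: idle
cycle 9: idle
cycle 10: W0.I3
cycle 11: W0.I4
cycle 12: idle
cycle 13: idle
cycle 14: idle
cycle 15: idle
cycle 16: idle
cycle 17: W0.I5

Answer: 18 cycles, utilization 1/2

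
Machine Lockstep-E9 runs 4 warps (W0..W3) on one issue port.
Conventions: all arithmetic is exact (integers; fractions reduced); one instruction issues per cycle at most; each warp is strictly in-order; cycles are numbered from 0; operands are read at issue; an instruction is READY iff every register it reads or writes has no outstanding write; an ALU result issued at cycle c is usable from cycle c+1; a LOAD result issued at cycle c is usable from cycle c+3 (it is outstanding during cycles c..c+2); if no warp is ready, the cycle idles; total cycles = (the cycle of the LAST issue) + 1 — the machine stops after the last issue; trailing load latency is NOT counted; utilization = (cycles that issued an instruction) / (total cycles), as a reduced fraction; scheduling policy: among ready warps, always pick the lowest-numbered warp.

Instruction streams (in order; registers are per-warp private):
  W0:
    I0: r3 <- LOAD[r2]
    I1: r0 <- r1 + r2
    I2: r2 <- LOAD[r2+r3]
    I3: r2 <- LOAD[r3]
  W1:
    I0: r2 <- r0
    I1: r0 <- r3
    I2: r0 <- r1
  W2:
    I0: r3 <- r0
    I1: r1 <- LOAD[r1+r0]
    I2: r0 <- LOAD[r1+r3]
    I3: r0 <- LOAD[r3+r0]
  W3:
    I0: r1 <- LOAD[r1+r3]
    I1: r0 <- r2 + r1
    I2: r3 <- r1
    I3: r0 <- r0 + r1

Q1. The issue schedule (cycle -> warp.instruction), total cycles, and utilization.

cycle 0: W0.I0
cycle 1: W0.I1
cycle 2: W1.I0
cycle 3: W0.I2
cycle 4: W1.I1
cycle 5: W1.I2
cycle 6: W0.I3
cycle 7: W2.I0
cycle 8: W2.I1
cycle 9: W3.I0
cycle 10: idle
cycle 11: W2.I2
cycle 12: W3.I1
cycle 13: W3.I2
cycle 14: W2.I3
cycle 15: W3.I3

Answer: 16 cycles, utilization 15/16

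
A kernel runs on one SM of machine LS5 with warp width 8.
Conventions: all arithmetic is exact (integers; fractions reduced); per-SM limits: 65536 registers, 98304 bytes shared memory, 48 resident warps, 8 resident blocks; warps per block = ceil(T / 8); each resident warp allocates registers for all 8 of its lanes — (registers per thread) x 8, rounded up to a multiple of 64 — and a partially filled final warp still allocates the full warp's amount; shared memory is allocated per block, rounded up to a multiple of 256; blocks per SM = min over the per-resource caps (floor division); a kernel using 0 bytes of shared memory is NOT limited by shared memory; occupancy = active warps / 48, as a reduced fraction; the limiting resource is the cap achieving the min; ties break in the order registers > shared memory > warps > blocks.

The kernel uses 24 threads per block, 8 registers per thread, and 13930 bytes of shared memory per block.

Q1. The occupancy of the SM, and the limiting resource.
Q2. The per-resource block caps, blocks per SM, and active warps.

Answer: occupancy 3/8, limited by shared memory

registers: 341 blocks
shared memory: 6 blocks
warps: 16 blocks
blocks: 8 blocks

Answer: 6 blocks, 18 active warps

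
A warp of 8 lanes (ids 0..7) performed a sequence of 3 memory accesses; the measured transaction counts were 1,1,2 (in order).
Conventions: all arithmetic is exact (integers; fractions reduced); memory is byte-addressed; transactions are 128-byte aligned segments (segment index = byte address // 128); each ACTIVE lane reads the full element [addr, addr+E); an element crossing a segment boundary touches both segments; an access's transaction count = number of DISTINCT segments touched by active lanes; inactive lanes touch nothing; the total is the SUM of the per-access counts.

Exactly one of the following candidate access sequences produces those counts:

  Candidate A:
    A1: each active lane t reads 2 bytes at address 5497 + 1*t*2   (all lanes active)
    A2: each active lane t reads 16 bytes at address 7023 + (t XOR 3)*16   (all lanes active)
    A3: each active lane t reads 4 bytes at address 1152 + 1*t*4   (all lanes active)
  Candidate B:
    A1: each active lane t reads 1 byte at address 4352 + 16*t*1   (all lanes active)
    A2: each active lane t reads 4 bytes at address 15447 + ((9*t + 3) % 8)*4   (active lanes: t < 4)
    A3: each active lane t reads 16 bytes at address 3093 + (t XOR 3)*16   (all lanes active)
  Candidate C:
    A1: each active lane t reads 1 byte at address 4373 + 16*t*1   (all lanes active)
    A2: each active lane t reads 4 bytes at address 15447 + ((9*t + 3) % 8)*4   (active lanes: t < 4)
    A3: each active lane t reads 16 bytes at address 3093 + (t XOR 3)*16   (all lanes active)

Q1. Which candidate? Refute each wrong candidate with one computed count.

A: A1 gives 2 transactions, not 1
C: A1 gives 2 transactions, not 1
B: all counts match (1,1,2)

Answer: B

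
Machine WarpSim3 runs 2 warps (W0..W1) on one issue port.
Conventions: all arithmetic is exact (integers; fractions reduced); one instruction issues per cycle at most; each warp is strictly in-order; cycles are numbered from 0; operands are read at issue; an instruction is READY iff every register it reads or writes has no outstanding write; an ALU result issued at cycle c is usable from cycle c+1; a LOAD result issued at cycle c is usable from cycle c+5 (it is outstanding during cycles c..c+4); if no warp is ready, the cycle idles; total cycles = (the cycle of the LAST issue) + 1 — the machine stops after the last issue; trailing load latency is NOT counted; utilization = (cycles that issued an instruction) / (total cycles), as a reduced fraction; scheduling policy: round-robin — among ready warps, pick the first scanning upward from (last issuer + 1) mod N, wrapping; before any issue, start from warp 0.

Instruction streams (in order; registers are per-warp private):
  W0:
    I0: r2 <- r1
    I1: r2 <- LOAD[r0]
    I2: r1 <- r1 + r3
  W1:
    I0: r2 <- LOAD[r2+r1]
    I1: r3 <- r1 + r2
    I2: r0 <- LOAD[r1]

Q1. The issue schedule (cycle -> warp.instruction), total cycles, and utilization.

cycle 0: W0.I0
cycle 1: W1.I0
cycle 2: W0.I1
cycle 3: W0.I2
cycle 4: idle
cycle 5: idle
cycle 6: W1.I1
cycle 7: W1.I2

Answer: 8 cycles, utilization 3/4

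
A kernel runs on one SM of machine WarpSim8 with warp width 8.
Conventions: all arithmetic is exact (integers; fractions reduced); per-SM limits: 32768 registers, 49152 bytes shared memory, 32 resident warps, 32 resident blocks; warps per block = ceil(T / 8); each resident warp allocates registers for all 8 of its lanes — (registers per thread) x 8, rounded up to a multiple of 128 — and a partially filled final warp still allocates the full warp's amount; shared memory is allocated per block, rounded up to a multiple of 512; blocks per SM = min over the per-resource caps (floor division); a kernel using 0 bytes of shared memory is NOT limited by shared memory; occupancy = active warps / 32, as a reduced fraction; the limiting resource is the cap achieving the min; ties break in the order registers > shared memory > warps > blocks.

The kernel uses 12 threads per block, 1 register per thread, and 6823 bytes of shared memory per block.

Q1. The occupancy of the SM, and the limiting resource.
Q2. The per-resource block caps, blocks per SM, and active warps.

Answer: occupancy 3/8, limited by shared memory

registers: 128 blocks
shared memory: 6 blocks
warps: 16 blocks
blocks: 32 blocks

Answer: 6 blocks, 12 active warps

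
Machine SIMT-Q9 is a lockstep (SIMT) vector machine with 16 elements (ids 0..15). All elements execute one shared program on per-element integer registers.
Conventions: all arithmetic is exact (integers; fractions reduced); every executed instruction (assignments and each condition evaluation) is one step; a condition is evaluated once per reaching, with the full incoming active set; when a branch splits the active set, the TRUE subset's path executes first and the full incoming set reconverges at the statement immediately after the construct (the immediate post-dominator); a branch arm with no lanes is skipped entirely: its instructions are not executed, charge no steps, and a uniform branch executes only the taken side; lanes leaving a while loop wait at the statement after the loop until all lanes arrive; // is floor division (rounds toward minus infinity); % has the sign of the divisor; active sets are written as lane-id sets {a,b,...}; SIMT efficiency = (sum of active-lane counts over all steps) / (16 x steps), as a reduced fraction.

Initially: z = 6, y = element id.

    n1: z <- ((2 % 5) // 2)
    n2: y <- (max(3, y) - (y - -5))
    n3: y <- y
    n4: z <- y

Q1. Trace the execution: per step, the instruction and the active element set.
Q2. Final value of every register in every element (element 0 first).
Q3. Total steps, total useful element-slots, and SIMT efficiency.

step 0: z <- ((2 % 5) // 2)          {0,1,2,3,4,5,6,7,8,9,10,11,12,13,14,15}
step 1: y <- (max(3, y) - (y - -5))  {0,1,2,3,4,5,6,7,8,9,10,11,12,13,14,15}
step 2: y <- y                       {0,1,2,3,4,5,6,7,8,9,10,11,12,13,14,15}
step 3: z <- y                       {0,1,2,3,4,5,6,7,8,9,10,11,12,13,14,15}

Answer: 4 steps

z: -2,-3,-4,-5,-5,-5,-5,-5,-5,-5,-5,-5,-5,-5,-5,-5
y: -2,-3,-4,-5,-5,-5,-5,-5,-5,-5,-5,-5,-5,-5,-5,-5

steps = 4; useful = 64; efficiency = 64/64 = 1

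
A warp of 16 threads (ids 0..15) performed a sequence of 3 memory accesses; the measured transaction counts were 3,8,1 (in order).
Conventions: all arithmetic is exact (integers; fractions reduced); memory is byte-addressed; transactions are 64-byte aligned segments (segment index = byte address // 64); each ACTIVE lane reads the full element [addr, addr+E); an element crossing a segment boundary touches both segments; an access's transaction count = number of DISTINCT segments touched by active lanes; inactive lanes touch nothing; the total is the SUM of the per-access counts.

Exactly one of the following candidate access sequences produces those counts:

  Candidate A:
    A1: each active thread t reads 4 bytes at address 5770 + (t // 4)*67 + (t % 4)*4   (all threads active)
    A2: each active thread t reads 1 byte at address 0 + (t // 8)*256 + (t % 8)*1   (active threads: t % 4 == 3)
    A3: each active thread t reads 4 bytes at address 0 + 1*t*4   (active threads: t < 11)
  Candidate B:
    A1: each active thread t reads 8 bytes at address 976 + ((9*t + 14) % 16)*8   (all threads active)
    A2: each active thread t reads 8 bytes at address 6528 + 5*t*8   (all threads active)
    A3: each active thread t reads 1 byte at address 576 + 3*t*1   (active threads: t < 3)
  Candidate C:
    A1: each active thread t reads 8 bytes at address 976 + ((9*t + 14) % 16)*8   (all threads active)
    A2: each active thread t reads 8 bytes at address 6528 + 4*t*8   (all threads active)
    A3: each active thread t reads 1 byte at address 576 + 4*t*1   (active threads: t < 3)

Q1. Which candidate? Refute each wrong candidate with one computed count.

A: A1 gives 4 transactions, not 3
B: A2 gives 10 transactions, not 8
C: all counts match (3,8,1)

Answer: C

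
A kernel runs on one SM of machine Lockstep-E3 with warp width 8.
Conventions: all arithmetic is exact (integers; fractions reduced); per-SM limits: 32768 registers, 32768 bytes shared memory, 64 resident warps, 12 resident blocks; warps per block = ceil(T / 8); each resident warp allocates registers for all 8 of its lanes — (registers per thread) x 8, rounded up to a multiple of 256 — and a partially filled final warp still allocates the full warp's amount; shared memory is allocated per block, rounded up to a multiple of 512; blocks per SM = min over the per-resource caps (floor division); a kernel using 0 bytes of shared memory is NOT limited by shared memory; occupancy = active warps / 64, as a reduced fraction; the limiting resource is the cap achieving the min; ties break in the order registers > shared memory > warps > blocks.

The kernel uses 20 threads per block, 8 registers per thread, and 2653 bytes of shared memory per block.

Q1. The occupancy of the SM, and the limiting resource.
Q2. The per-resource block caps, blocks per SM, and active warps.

Answer: occupancy 15/32, limited by shared memory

registers: 42 blocks
shared memory: 10 blocks
warps: 21 blocks
blocks: 12 blocks

Answer: 10 blocks, 30 active warps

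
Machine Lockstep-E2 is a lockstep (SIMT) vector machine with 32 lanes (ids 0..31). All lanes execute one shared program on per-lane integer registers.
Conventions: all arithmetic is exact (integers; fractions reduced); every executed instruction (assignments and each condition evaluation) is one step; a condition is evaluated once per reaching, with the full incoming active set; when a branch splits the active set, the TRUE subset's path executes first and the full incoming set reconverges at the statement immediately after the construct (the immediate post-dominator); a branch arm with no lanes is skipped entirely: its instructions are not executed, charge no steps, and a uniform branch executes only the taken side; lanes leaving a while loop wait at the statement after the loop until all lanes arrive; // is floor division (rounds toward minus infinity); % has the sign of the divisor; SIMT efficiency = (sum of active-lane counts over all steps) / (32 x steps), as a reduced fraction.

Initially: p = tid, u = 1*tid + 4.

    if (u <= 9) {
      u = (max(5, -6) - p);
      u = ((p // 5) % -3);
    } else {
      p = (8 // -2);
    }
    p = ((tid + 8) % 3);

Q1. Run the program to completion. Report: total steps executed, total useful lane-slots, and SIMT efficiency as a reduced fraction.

Answer: 5 steps, 102 useful, 51/80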